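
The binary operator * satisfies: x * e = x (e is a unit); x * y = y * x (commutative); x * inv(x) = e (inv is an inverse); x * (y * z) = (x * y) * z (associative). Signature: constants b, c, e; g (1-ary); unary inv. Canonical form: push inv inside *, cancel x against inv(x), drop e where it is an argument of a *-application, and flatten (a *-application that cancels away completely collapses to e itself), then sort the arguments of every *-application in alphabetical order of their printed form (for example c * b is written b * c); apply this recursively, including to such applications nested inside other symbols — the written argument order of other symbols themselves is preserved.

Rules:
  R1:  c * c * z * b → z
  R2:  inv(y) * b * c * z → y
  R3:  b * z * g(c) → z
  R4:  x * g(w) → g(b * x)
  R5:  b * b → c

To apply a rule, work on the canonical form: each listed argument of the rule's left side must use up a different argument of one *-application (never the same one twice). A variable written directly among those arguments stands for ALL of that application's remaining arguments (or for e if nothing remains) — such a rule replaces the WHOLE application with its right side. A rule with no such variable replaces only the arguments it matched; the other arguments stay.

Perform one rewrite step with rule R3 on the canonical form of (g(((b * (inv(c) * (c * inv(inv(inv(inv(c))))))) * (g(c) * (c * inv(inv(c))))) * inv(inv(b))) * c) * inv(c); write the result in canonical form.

Canonical form:  g(b * b * c * c * c * g(c))
R3 matches:  uses b, g(c);  z := b * c * c * c
The variable takes the whole remainder — replace the entire application.
Result:  g(b * c * c * c)

Answer: g(b * c * c * c)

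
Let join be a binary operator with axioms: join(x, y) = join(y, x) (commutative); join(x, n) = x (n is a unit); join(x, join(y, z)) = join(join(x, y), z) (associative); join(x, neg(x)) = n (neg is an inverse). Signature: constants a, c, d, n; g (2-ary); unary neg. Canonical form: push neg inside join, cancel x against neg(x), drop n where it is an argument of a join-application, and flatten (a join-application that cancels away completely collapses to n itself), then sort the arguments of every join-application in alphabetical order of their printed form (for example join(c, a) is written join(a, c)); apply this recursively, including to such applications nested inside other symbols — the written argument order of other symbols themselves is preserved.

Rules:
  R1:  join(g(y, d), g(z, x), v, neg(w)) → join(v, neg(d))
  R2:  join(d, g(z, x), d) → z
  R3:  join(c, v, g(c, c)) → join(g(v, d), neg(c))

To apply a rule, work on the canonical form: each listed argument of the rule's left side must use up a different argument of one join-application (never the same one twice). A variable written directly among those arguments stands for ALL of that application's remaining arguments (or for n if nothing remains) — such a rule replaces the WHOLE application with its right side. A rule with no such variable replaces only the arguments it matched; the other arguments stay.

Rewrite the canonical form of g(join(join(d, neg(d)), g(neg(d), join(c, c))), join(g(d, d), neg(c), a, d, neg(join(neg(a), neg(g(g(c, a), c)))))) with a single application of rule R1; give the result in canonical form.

Answer: g(g(neg(d), join(c, c)), join(a, a))

Derivation:
Canonical form:  g(g(neg(d), join(c, c)), join(a, a, d, g(d, d), g(g(c, a), c), neg(c)))
R1 matches:  uses g(d, d), g(g(c, a), c), neg(c);  v := join(a, a, d), w := c, x := c, y := d, z := g(c, a)
The extension variable absorbs all remaining arguments, so the whole application is rewritten.
New term:  g(g(neg(d), join(c, c)), join(a, a))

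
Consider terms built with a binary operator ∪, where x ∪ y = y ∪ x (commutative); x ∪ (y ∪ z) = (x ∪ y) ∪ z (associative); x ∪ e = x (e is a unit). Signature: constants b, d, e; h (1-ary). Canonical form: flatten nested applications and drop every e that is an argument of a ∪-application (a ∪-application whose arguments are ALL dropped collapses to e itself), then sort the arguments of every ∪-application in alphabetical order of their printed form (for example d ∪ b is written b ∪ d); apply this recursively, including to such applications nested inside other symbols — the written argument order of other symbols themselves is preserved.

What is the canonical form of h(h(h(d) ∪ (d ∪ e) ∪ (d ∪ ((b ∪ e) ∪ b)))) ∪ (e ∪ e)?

Un-nest:  h(h(h(d) ∪ (d ∪ e) ∪ (d ∪ ((b ∪ e) ∪ b)))) ∪ e ∪ e
Canonicalize subterm:  h(h(h(d) ∪ (d ∪ e) ∪ (d ∪ ((b ∪ e) ∪ b))))  →  h(h(b ∪ b ∪ d ∪ d ∪ h(d)))
Drop the unit:  drop e (×2)
Sort arguments:  h(h(b ∪ b ∪ d ∪ d ∪ h(d)))

Answer: h(h(b ∪ b ∪ d ∪ d ∪ h(d)))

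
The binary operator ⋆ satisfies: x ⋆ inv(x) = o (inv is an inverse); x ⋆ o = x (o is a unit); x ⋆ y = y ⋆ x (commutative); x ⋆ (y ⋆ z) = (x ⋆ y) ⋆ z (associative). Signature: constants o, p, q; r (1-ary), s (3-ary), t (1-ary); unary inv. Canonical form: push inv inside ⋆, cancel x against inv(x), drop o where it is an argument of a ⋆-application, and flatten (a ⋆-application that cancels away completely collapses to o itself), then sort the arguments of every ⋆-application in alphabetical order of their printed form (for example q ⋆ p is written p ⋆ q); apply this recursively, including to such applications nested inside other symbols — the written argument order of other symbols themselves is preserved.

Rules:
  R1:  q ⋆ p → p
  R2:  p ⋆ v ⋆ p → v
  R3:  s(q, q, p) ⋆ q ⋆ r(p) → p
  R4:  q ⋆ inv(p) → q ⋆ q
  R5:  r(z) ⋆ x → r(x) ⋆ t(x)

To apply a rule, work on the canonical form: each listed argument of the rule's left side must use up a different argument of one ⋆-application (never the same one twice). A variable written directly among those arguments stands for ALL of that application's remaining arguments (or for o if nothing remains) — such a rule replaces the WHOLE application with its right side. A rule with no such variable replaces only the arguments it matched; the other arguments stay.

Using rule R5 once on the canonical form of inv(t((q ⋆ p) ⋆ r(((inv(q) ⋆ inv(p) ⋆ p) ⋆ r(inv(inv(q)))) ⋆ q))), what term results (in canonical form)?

Canonical form:  inv(t(p ⋆ q ⋆ r(r(q))))
R5 matches:  uses r(r(q));  x := p ⋆ q, z := r(q)
The variable takes the whole remainder — replace the entire application.
Result:  inv(t(r(p ⋆ q) ⋆ t(p ⋆ q)))

Answer: inv(t(r(p ⋆ q) ⋆ t(p ⋆ q)))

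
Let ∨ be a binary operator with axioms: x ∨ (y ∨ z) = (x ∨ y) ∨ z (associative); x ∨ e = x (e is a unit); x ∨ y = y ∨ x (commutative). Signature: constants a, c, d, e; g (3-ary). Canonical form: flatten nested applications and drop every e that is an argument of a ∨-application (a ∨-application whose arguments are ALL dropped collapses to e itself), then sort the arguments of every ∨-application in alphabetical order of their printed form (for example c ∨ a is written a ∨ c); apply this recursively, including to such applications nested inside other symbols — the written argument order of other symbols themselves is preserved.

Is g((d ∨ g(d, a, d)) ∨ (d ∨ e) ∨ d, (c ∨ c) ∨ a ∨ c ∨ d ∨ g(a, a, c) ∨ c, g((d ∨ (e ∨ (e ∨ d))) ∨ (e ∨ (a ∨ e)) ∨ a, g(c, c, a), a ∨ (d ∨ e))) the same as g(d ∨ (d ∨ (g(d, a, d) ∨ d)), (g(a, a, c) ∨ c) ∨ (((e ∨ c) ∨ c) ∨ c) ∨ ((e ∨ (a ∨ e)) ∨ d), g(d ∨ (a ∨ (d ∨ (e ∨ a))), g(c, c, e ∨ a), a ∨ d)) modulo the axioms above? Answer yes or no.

Left:  g((d ∨ g(d, a, d)) ∨ (d ∨ e) ∨ d, (c ∨ c) ∨ a ∨ c ∨ d ∨ g(a, a, c) ∨ c, g((d ∨ (e ∨ (e ∨ d))) ∨ (e ∨ (a ∨ e)) ∨ a, g(c, c, a), a ∨ (d ∨ e)))
  Work inside:  (d ∨ (e ∨ (e ∨ d))) ∨ (e ∨ (a ∨ e)) ∨ a
  Merge nested applications:  d ∨ e ∨ e ∨ d ∨ e ∨ a ∨ e ∨ a
  Units out:  drop e (×4)
  Sort:  a ∨ a ∨ d ∨ d
  Reassemble:  g(d ∨ d ∨ d ∨ g(d, a, d), a ∨ c ∨ c ∨ c ∨ c ∨ d ∨ g(a, a, c), g(a ∨ a ∨ d ∨ d, g(c, c, a), a ∨ d))
Right:  g(d ∨ (d ∨ (g(d, a, d) ∨ d)), (g(a, a, c) ∨ c) ∨ (((e ∨ c) ∨ c) ∨ c) ∨ ((e ∨ (a ∨ e)) ∨ d), g(d ∨ (a ∨ (d ∨ (e ∨ a))), g(c, c, e ∨ a), a ∨ d))
  Focus inside:  (g(a, a, c) ∨ c) ∨ (((e ∨ c) ∨ c) ∨ c) ∨ ((e ∨ (a ∨ e)) ∨ d)
  Flatten:  g(a, a, c) ∨ c ∨ e ∨ c ∨ c ∨ c ∨ e ∨ a ∨ e ∨ d
  Units out:  drop e (×3)
  Sort:  a ∨ c ∨ c ∨ c ∨ c ∨ d ∨ g(a, a, c)
  Put back:  g(d ∨ d ∨ d ∨ g(d, a, d), a ∨ c ∨ c ∨ c ∨ c ∨ d ∨ g(a, a, c), g(a ∨ a ∨ d ∨ d, g(c, c, a), a ∨ d))

Answer: yes — both canonical forms are g(d ∨ d ∨ d ∨ g(d, a, d), a ∨ c ∨ c ∨ c ∨ c ∨ d ∨ g(a, a, c), g(a ∨ a ∨ d ∨ d, g(c, c, a), a ∨ d))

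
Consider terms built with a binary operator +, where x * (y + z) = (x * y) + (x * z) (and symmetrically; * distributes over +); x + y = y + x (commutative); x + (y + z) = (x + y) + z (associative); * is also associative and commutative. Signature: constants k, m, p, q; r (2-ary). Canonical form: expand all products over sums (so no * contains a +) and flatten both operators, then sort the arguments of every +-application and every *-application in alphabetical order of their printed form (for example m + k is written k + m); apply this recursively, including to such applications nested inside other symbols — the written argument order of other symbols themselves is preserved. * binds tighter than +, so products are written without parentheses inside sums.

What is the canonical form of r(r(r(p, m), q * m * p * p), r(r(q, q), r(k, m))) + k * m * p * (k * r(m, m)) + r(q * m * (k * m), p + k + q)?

Answer: k * k * m * p * r(m, m) + r(k * m * m * q, k + p + q) + r(r(r(p, m), m * p * p * q), r(r(q, q), r(k, m)))

Derivation:
Merge nested applications:  r(r(r(p, m), m * p * p * q), r(r(q, q), r(k, m))) + k * k * m * p * r(m, m) + r(k * m * m * q, k + p + q)
Sort arguments:  k * k * m * p * r(m, m) + r(k * m * m * q, k + p + q) + r(r(r(p, m), m * p * p * q), r(r(q, q), r(k, m)))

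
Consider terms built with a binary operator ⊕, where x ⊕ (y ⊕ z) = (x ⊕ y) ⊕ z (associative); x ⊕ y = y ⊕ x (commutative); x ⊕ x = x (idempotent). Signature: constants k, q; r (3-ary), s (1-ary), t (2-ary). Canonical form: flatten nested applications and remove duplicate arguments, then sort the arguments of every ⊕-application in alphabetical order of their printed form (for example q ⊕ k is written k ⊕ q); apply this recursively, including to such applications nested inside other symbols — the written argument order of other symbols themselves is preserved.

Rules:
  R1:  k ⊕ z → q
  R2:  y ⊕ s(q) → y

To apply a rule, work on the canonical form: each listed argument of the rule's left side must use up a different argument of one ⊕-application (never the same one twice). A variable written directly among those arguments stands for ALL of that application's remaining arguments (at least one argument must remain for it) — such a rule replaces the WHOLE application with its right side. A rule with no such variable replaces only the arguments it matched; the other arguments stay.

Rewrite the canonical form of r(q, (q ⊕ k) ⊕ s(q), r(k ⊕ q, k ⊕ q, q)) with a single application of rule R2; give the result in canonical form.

Canonical form:  r(q, k ⊕ q ⊕ s(q), r(k ⊕ q, k ⊕ q, q))
R2 matches:  uses s(q);  y := k ⊕ q
The variable takes the whole remainder — replace the entire application.
New term:  r(q, k ⊕ q, r(k ⊕ q, k ⊕ q, q))

Answer: r(q, k ⊕ q, r(k ⊕ q, k ⊕ q, q))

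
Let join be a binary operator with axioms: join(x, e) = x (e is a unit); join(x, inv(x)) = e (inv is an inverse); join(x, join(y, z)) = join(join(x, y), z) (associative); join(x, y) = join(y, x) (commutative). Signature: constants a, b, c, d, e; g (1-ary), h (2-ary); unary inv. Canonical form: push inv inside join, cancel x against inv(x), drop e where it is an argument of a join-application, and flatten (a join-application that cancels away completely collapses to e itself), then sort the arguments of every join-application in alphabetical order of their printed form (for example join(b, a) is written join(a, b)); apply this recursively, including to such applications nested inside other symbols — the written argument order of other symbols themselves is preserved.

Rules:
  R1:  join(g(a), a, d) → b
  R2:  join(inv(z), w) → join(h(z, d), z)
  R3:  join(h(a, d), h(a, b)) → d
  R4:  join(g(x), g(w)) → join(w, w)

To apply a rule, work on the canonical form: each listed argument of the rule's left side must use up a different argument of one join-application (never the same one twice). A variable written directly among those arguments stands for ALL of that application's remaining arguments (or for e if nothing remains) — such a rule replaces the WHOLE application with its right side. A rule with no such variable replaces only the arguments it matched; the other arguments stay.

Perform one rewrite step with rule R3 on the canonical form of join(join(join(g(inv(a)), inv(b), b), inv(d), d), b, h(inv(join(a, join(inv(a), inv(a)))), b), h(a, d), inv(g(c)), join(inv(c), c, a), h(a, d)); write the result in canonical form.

Answer: join(a, b, d, g(inv(a)), h(a, d), inv(g(c)))

Derivation:
Canonical form:  join(a, b, g(inv(a)), h(a, b), h(a, d), h(a, d), inv(g(c)))
R3 matches:  uses h(a, b), h(a, d)
Giving:  join(a, b, d, g(inv(a)), h(a, d), inv(g(c)))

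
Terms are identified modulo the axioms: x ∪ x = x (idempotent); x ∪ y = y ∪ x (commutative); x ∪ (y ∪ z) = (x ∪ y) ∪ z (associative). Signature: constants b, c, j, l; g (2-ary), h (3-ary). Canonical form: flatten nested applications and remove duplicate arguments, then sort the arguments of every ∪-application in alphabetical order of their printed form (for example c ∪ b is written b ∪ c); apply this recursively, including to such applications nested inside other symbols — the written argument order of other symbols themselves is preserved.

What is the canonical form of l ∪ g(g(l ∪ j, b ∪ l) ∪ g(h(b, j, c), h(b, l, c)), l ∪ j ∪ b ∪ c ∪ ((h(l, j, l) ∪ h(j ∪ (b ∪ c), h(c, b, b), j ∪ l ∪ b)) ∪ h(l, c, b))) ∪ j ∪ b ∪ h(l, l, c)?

Simplify inside:  g(g(l ∪ j, b ∪ l) ∪ g(h(b, j, c), h(b, l, c)), l ∪ j ∪ b ∪ c ∪ ((h(l, j, l) ∪ h(j ∪ (b ∪ c), h(c, b, b), j ∪ l ∪ b)) ∪ h(l, c, b)))  →  g(g(h(b, j, c), h(b, l, c)) ∪ g(j ∪ l, b ∪ l), b ∪ c ∪ h(b ∪ c ∪ j, h(c, b, b), b ∪ j ∪ l) ∪ h(l, c, b) ∪ h(l, j, l) ∪ j ∪ l)
Sort arguments:  b ∪ g(g(h(b, j, c), h(b, l, c)) ∪ g(j ∪ l, b ∪ l), b ∪ c ∪ h(b ∪ c ∪ j, h(c, b, b), b ∪ j ∪ l) ∪ h(l, c, b) ∪ h(l, j, l) ∪ j ∪ l) ∪ h(l, l, c) ∪ j ∪ l

Answer: b ∪ g(g(h(b, j, c), h(b, l, c)) ∪ g(j ∪ l, b ∪ l), b ∪ c ∪ h(b ∪ c ∪ j, h(c, b, b), b ∪ j ∪ l) ∪ h(l, c, b) ∪ h(l, j, l) ∪ j ∪ l) ∪ h(l, l, c) ∪ j ∪ l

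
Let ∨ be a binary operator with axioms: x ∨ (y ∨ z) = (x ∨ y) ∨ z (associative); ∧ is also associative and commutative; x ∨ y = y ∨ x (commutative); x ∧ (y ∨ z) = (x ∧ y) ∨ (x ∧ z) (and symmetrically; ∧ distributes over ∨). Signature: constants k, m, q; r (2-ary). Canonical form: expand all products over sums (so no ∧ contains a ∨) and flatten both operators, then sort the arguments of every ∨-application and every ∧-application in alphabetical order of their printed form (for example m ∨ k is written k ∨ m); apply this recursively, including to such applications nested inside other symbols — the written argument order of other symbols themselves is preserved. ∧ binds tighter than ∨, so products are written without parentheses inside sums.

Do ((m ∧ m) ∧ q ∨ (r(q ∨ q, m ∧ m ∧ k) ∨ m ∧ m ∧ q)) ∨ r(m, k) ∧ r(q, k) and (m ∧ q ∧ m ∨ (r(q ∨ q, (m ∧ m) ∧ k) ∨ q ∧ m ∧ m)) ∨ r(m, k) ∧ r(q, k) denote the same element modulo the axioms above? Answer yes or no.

Left:  ((m ∧ m) ∧ q ∨ (r(q ∨ q, m ∧ m ∧ k) ∨ m ∧ m ∧ q)) ∨ r(m, k) ∧ r(q, k)
  Flatten:  m ∧ m ∧ q ∨ r(q ∨ q, k ∧ m ∧ m) ∨ m ∧ m ∧ q ∨ r(m, k) ∧ r(q, k)
  Order the arguments:  m ∧ m ∧ q ∨ m ∧ m ∧ q ∨ r(m, k) ∧ r(q, k) ∨ r(q ∨ q, k ∧ m ∧ m)
Right:  (m ∧ q ∧ m ∨ (r(q ∨ q, (m ∧ m) ∧ k) ∨ q ∧ m ∧ m)) ∨ r(m, k) ∧ r(q, k)
  Merge nested applications:  m ∧ m ∧ q ∨ r(q ∨ q, k ∧ m ∧ m) ∨ m ∧ m ∧ q ∨ r(m, k) ∧ r(q, k)
  Sort arguments:  m ∧ m ∧ q ∨ m ∧ m ∧ q ∨ r(m, k) ∧ r(q, k) ∨ r(q ∨ q, k ∧ m ∧ m)

Answer: yes — both canonical forms are m ∧ m ∧ q ∨ m ∧ m ∧ q ∨ r(m, k) ∧ r(q, k) ∨ r(q ∨ q, k ∧ m ∧ m)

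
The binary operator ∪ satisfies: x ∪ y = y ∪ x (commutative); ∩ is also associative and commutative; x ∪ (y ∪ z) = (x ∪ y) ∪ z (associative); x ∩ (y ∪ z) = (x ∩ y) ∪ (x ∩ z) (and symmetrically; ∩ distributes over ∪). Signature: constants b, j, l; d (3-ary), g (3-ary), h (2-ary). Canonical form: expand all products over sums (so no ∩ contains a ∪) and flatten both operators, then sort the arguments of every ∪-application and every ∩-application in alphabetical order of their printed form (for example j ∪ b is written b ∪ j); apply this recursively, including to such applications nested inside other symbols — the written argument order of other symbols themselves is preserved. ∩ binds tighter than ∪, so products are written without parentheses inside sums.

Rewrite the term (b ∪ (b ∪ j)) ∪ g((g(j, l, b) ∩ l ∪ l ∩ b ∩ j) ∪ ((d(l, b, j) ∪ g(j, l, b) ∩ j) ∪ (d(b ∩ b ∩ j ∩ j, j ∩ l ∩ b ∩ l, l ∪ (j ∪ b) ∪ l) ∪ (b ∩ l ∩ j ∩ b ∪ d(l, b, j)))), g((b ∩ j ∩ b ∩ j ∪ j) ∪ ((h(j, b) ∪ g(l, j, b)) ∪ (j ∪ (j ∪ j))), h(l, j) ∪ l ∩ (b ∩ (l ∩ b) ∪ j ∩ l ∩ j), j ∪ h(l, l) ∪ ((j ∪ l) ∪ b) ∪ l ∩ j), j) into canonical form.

Distribute:  b ∪ b ∪ j ∪ g(b ∩ b ∩ j ∩ l ∪ b ∩ j ∩ l ∪ d(b ∩ b ∩ j ∩ j, b ∩ j ∩ l ∩ l, b ∪ j ∪ l ∪ l) ∪ d(l, b, j) ∪ d(l, b, j) ∪ g(j, l, b) ∩ j ∪ g(j, l, b) ∩ l, g(b ∩ b ∩ j ∩ j ∪ g(l, j, b) ∪ h(j, b) ∪ j ∪ j ∪ j ∪ j, b ∩ b ∩ l ∩ l ∪ h(l, j) ∪ j ∩ j ∩ l ∩ l, b ∪ h(l, l) ∪ j ∪ j ∪ j ∩ l ∪ l), j)
Sort:  b ∪ b ∪ g(b ∩ b ∩ j ∩ l ∪ b ∩ j ∩ l ∪ d(b ∩ b ∩ j ∩ j, b ∩ j ∩ l ∩ l, b ∪ j ∪ l ∪ l) ∪ d(l, b, j) ∪ d(l, b, j) ∪ g(j, l, b) ∩ j ∪ g(j, l, b) ∩ l, g(b ∩ b ∩ j ∩ j ∪ g(l, j, b) ∪ h(j, b) ∪ j ∪ j ∪ j ∪ j, b ∩ b ∩ l ∩ l ∪ h(l, j) ∪ j ∩ j ∩ l ∩ l, b ∪ h(l, l) ∪ j ∪ j ∪ j ∩ l ∪ l), j) ∪ j

Answer: b ∪ b ∪ g(b ∩ b ∩ j ∩ l ∪ b ∩ j ∩ l ∪ d(b ∩ b ∩ j ∩ j, b ∩ j ∩ l ∩ l, b ∪ j ∪ l ∪ l) ∪ d(l, b, j) ∪ d(l, b, j) ∪ g(j, l, b) ∩ j ∪ g(j, l, b) ∩ l, g(b ∩ b ∩ j ∩ j ∪ g(l, j, b) ∪ h(j, b) ∪ j ∪ j ∪ j ∪ j, b ∩ b ∩ l ∩ l ∪ h(l, j) ∪ j ∩ j ∩ l ∩ l, b ∪ h(l, l) ∪ j ∪ j ∪ j ∩ l ∪ l), j) ∪ j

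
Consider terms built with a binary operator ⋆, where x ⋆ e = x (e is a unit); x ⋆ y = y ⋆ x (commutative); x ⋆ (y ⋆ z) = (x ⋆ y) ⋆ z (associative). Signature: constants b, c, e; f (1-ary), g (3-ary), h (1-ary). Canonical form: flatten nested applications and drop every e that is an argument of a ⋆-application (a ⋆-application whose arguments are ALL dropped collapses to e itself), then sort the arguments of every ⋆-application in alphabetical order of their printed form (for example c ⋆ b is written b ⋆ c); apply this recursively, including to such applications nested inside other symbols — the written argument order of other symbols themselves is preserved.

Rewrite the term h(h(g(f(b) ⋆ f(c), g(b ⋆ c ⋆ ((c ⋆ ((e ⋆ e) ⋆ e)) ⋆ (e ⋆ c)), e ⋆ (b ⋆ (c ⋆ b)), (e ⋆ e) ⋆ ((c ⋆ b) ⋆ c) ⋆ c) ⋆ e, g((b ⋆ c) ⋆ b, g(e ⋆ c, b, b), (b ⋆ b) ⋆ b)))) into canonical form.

Descend into:  g(b ⋆ c ⋆ ((c ⋆ ((e ⋆ e) ⋆ e)) ⋆ (e ⋆ c)), e ⋆ (b ⋆ (c ⋆ b)), (e ⋆ e) ⋆ ((c ⋆ b) ⋆ c) ⋆ c) ⋆ e
Simplify inside:  g(b ⋆ c ⋆ ((c ⋆ ((e ⋆ e) ⋆ e)) ⋆ (e ⋆ c)), e ⋆ (b ⋆ (c ⋆ b)), (e ⋆ e) ⋆ ((c ⋆ b) ⋆ c) ⋆ c)  →  g(b ⋆ c ⋆ c ⋆ c, b ⋆ b ⋆ c, b ⋆ c ⋆ c ⋆ c)
Units out:  drop e
Sort:  g(b ⋆ c ⋆ c ⋆ c, b ⋆ b ⋆ c, b ⋆ c ⋆ c ⋆ c)
Put back:  h(h(g(f(b) ⋆ f(c), g(b ⋆ c ⋆ c ⋆ c, b ⋆ b ⋆ c, b ⋆ c ⋆ c ⋆ c), g(b ⋆ b ⋆ c, g(c, b, b), b ⋆ b ⋆ b))))

Answer: h(h(g(f(b) ⋆ f(c), g(b ⋆ c ⋆ c ⋆ c, b ⋆ b ⋆ c, b ⋆ c ⋆ c ⋆ c), g(b ⋆ b ⋆ c, g(c, b, b), b ⋆ b ⋆ b))))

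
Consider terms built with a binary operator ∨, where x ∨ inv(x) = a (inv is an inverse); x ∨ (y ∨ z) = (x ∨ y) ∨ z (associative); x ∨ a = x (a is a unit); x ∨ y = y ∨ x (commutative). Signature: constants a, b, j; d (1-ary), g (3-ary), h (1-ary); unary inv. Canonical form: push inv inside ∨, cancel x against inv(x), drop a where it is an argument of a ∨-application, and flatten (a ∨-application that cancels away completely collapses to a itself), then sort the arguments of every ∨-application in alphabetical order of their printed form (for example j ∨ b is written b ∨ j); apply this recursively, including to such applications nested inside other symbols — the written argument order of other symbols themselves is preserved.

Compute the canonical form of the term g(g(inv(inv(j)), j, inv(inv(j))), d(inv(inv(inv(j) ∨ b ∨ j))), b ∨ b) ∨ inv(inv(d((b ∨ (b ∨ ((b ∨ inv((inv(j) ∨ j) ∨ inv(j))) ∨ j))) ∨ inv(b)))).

Answer: d(b ∨ b ∨ j ∨ j) ∨ g(g(j, j, j), d(b), b ∨ b)

Derivation:
Push inv inside:  distribute inv over ∨ and collapse double inv
Collect terms:  g(g(j, j, j), d(b), b ∨ b) ∨ d(b ∨ b ∨ j ∨ j)
Order the arguments:  d(b ∨ b ∨ j ∨ j) ∨ g(g(j, j, j), d(b), b ∨ b)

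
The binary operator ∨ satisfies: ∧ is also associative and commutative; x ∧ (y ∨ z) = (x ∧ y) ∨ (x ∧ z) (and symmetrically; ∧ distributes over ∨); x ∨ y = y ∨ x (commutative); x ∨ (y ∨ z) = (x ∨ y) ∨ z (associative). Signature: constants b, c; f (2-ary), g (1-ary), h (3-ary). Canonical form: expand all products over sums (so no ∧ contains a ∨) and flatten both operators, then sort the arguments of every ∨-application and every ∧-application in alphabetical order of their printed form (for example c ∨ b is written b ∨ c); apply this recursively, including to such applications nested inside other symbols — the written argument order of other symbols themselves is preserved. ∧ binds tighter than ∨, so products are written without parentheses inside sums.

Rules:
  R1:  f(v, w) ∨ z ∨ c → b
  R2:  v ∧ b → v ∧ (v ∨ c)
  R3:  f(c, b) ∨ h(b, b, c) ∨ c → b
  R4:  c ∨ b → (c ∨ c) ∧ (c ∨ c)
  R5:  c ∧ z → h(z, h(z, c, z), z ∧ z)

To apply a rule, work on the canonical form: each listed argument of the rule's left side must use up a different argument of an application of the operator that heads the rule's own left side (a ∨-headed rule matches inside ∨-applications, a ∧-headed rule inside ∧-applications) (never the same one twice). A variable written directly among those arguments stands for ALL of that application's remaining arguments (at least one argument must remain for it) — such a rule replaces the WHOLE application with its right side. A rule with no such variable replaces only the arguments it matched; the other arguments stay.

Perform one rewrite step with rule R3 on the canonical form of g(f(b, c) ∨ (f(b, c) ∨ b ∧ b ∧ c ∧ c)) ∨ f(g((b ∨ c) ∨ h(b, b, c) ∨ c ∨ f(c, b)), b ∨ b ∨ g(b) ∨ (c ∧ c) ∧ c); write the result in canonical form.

Answer: f(g(b ∨ b ∨ c), b ∨ b ∨ c ∧ c ∧ c ∨ g(b)) ∨ g(b ∧ b ∧ c ∧ c ∨ f(b, c) ∨ f(b, c))

Derivation:
Canonical form:  f(g(b ∨ c ∨ c ∨ f(c, b) ∨ h(b, b, c)), b ∨ b ∨ c ∧ c ∧ c ∨ g(b)) ∨ g(b ∧ b ∧ c ∧ c ∨ f(b, c) ∨ f(b, c))
Match R3:  consume c, f(c, b), h(b, b, c)
Result:  f(g(b ∨ b ∨ c), b ∨ b ∨ c ∧ c ∧ c ∨ g(b)) ∨ g(b ∧ b ∧ c ∧ c ∨ f(b, c) ∨ f(b, c))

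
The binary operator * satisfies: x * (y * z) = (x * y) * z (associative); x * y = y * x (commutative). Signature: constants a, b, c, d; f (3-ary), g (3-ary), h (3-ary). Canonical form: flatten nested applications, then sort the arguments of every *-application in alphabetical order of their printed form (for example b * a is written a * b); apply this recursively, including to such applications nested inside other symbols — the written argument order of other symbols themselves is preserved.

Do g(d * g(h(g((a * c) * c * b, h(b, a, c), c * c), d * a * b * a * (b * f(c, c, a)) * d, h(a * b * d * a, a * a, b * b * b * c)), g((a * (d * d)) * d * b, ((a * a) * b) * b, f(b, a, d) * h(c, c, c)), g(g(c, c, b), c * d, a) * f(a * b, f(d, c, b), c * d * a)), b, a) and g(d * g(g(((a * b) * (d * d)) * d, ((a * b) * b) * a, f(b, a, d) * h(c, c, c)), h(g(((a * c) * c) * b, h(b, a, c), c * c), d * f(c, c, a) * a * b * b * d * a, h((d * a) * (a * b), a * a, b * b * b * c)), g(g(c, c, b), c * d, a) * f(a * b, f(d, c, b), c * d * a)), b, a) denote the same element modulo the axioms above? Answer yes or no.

Left:  g(d * g(h(g((a * c) * c * b, h(b, a, c), c * c), d * a * b * a * (b * f(c, c, a)) * d, h(a * b * d * a, a * a, b * b * b * c)), g((a * (d * d)) * d * b, ((a * a) * b) * b, f(b, a, d) * h(c, c, c)), g(g(c, c, b), c * d, a) * f(a * b, f(d, c, b), c * d * a)), b, a)
  Descend into:  d * g(h(g((a * c) * c * b, h(b, a, c), c * c), d * a * b * a * (b * f(c, c, a)) * d, h(a * b * d * a, a * a, b * b * b * c)), g((a * (d * d)) * d * b, ((a * a) * b) * b, f(b, a, d) * h(c, c, c)), g(g(c, c, b), c * d, a) * f(a * b, f(d, c, b), c * d * a))
  Inside:  g(h(g((a * c) * c * b, h(b, a, c), c * c), d * a * b * a * (b * f(c, c, a)) * d, h(a * b * d * a, a * a, b * b * b * c)), g((a * (d * d)) * d * b, ((a * a) * b) * b, f(b, a, d) * h(c, c, c)), g(g(c, c, b), c * d, a) * f(a * b, f(d, c, b), c * d * a))  →  g(h(g(a * b * c * c, h(b, a, c), c * c), a * a * b * b * d * d * f(c, c, a), h(a * a * b * d, a * a, b * b * b * c)), g(a * b * d * d * d, a * a * b * b, f(b, a, d) * h(c, c, c)), f(a * b, f(d, c, b), a * c * d) * g(g(c, c, b), c * d, a))
  Sort arguments:  d * g(h(g(a * b * c * c, h(b, a, c), c * c), a * a * b * b * d * d * f(c, c, a), h(a * a * b * d, a * a, b * b * b * c)), g(a * b * d * d * d, a * a * b * b, f(b, a, d) * h(c, c, c)), f(a * b, f(d, c, b), a * c * d) * g(g(c, c, b), c * d, a))
  Reassemble:  g(d * g(h(g(a * b * c * c, h(b, a, c), c * c), a * a * b * b * d * d * f(c, c, a), h(a * a * b * d, a * a, b * b * b * c)), g(a * b * d * d * d, a * a * b * b, f(b, a, d) * h(c, c, c)), f(a * b, f(d, c, b), a * c * d) * g(g(c, c, b), c * d, a)), b, a)
Right:  g(d * g(g(((a * b) * (d * d)) * d, ((a * b) * b) * a, f(b, a, d) * h(c, c, c)), h(g(((a * c) * c) * b, h(b, a, c), c * c), d * f(c, c, a) * a * b * b * d * a, h((d * a) * (a * b), a * a, b * b * b * c)), g(g(c, c, b), c * d, a) * f(a * b, f(d, c, b), c * d * a)), b, a)
  Descend into:  d * g(g(((a * b) * (d * d)) * d, ((a * b) * b) * a, f(b, a, d) * h(c, c, c)), h(g(((a * c) * c) * b, h(b, a, c), c * c), d * f(c, c, a) * a * b * b * d * a, h((d * a) * (a * b), a * a, b * b * b * c)), g(g(c, c, b), c * d, a) * f(a * b, f(d, c, b), c * d * a))
  Inside:  g(g(((a * b) * (d * d)) * d, ((a * b) * b) * a, f(b, a, d) * h(c, c, c)), h(g(((a * c) * c) * b, h(b, a, c), c * c), d * f(c, c, a) * a * b * b * d * a, h((d * a) * (a * b), a * a, b * b * b * c)), g(g(c, c, b), c * d, a) * f(a * b, f(d, c, b), c * d * a))  →  g(g(a * b * d * d * d, a * a * b * b, f(b, a, d) * h(c, c, c)), h(g(a * b * c * c, h(b, a, c), c * c), a * a * b * b * d * d * f(c, c, a), h(a * a * b * d, a * a, b * b * b * c)), f(a * b, f(d, c, b), a * c * d) * g(g(c, c, b), c * d, a))
  Order the arguments:  d * g(g(a * b * d * d * d, a * a * b * b, f(b, a, d) * h(c, c, c)), h(g(a * b * c * c, h(b, a, c), c * c), a * a * b * b * d * d * f(c, c, a), h(a * a * b * d, a * a, b * b * b * c)), f(a * b, f(d, c, b), a * c * d) * g(g(c, c, b), c * d, a))
  Reassemble:  g(d * g(g(a * b * d * d * d, a * a * b * b, f(b, a, d) * h(c, c, c)), h(g(a * b * c * c, h(b, a, c), c * c), a * a * b * b * d * d * f(c, c, a), h(a * a * b * d, a * a, b * b * b * c)), f(a * b, f(d, c, b), a * c * d) * g(g(c, c, b), c * d, a)), b, a)

Answer: no — g(d * g(h(g(a * b * c * c, h(b, a, c), c * c), a * a * b * b * d * d * f(c, c, a), h(a * a * b * d, a * a, b * b * b * c)), g(a * b * d * d * d, a * a * b * b, f(b, a, d) * h(c, c, c)), f(a * b, f(d, c, b), a * c * d) * g(g(c, c, b), c * d, a)), b, a) vs g(d * g(g(a * b * d * d * d, a * a * b * b, f(b, a, d) * h(c, c, c)), h(g(a * b * c * c, h(b, a, c), c * c), a * a * b * b * d * d * f(c, c, a), h(a * a * b * d, a * a, b * b * b * c)), f(a * b, f(d, c, b), a * c * d) * g(g(c, c, b), c * d, a)), b, a)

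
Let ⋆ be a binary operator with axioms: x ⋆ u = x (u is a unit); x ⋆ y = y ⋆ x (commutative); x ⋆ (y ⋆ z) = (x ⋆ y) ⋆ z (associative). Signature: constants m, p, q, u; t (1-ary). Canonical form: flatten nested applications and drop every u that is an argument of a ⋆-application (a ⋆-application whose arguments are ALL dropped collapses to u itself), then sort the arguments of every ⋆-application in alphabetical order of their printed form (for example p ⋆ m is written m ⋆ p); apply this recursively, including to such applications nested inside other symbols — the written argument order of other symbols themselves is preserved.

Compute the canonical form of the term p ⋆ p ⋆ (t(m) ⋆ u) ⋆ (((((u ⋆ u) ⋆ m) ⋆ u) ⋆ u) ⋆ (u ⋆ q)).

Merge nested applications:  p ⋆ p ⋆ t(m) ⋆ u ⋆ u ⋆ u ⋆ m ⋆ u ⋆ u ⋆ u ⋆ q
Drop the unit:  drop u (×6)
Sort arguments:  m ⋆ p ⋆ p ⋆ q ⋆ t(m)

Answer: m ⋆ p ⋆ p ⋆ q ⋆ t(m)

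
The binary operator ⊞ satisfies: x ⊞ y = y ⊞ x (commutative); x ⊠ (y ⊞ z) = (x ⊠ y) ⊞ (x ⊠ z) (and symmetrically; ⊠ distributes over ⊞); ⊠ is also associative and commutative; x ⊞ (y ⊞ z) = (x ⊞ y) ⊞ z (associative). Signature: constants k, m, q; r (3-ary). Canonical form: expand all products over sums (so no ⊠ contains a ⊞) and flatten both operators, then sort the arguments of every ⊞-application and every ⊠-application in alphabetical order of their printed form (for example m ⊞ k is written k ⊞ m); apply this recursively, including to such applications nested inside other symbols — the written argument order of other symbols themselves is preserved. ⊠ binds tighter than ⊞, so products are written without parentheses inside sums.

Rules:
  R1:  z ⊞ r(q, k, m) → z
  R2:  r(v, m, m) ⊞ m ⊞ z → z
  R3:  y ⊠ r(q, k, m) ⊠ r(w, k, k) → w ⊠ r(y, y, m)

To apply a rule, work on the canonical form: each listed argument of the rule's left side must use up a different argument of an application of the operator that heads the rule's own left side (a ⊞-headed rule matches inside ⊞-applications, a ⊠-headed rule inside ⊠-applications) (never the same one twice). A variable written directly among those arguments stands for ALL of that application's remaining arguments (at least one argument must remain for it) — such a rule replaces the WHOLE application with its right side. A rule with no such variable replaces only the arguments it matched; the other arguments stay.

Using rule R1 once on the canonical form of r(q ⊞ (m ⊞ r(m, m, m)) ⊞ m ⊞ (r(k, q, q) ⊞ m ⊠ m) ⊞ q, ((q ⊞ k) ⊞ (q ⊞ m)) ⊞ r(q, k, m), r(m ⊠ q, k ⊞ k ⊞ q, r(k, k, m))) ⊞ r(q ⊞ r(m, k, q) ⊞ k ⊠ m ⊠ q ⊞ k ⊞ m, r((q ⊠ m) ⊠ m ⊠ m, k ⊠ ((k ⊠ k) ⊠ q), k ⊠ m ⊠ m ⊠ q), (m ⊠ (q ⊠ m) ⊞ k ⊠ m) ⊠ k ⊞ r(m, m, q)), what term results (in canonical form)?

Answer: r(k ⊞ k ⊠ m ⊠ q ⊞ m ⊞ q ⊞ r(m, k, q), r(m ⊠ m ⊠ m ⊠ q, k ⊠ k ⊠ k ⊠ q, k ⊠ m ⊠ m ⊠ q), k ⊠ k ⊠ m ⊞ k ⊠ m ⊠ m ⊠ q ⊞ r(m, m, q)) ⊞ r(m ⊞ m ⊞ m ⊠ m ⊞ q ⊞ q ⊞ r(k, q, q) ⊞ r(m, m, m), k ⊞ m ⊞ q ⊞ q, r(m ⊠ q, k ⊞ k ⊞ q, r(k, k, m)))

Derivation:
Canonical form:  r(k ⊞ k ⊠ m ⊠ q ⊞ m ⊞ q ⊞ r(m, k, q), r(m ⊠ m ⊠ m ⊠ q, k ⊠ k ⊠ k ⊠ q, k ⊠ m ⊠ m ⊠ q), k ⊠ k ⊠ m ⊞ k ⊠ m ⊠ m ⊠ q ⊞ r(m, m, q)) ⊞ r(m ⊞ m ⊞ m ⊠ m ⊞ q ⊞ q ⊞ r(k, q, q) ⊞ r(m, m, m), k ⊞ m ⊞ q ⊞ q ⊞ r(q, k, m), r(m ⊠ q, k ⊞ k ⊞ q, r(k, k, m)))
R1 matches:  uses r(q, k, m);  z := k ⊞ m ⊞ q ⊞ q
The extension variable absorbs all remaining arguments, so the whole application is rewritten.
Giving:  r(k ⊞ k ⊠ m ⊠ q ⊞ m ⊞ q ⊞ r(m, k, q), r(m ⊠ m ⊠ m ⊠ q, k ⊠ k ⊠ k ⊠ q, k ⊠ m ⊠ m ⊠ q), k ⊠ k ⊠ m ⊞ k ⊠ m ⊠ m ⊠ q ⊞ r(m, m, q)) ⊞ r(m ⊞ m ⊞ m ⊠ m ⊞ q ⊞ q ⊞ r(k, q, q) ⊞ r(m, m, m), k ⊞ m ⊞ q ⊞ q, r(m ⊠ q, k ⊞ k ⊞ q, r(k, k, m)))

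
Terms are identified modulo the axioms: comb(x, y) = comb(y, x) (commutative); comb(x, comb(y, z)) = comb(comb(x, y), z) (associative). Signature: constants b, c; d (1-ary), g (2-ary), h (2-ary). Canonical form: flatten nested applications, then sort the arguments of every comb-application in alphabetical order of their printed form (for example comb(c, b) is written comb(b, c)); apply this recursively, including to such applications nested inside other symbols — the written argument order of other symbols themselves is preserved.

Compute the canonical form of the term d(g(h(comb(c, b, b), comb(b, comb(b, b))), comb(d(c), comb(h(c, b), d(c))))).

Work inside:  comb(d(c), comb(h(c, b), d(c)))
Merge nested applications:  comb(d(c), h(c, b), d(c))
Order the arguments:  comb(d(c), d(c), h(c, b))
Rebuild:  d(g(h(comb(b, b, c), comb(b, b, b)), comb(d(c), d(c), h(c, b))))

Answer: d(g(h(comb(b, b, c), comb(b, b, b)), comb(d(c), d(c), h(c, b))))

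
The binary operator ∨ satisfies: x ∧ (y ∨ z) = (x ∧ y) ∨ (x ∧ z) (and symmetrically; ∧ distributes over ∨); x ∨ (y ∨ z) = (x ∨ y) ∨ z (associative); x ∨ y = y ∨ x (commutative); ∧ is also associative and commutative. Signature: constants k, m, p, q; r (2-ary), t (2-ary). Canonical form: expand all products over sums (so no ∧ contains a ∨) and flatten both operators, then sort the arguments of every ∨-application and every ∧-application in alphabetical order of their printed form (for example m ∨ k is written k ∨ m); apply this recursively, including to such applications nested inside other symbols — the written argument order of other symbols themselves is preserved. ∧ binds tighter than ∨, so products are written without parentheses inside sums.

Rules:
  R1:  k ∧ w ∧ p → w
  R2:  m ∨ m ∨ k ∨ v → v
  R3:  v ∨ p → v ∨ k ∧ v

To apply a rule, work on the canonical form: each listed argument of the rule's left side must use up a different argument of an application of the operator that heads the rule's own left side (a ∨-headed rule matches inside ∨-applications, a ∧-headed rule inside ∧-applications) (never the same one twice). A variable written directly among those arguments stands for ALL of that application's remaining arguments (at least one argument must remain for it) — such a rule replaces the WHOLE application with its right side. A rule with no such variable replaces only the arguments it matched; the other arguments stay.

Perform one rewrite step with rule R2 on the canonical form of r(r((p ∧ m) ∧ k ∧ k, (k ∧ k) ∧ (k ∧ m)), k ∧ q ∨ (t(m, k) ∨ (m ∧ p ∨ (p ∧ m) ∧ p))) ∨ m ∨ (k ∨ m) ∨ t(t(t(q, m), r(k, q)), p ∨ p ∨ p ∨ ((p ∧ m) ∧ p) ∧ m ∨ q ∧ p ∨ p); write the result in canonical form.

Answer: r(r(k ∧ k ∧ m ∧ p, k ∧ k ∧ k ∧ m), k ∧ q ∨ m ∧ p ∨ m ∧ p ∧ p ∨ t(m, k)) ∨ t(t(t(q, m), r(k, q)), m ∧ m ∧ p ∧ p ∨ p ∨ p ∨ p ∨ p ∨ p ∧ q)

Derivation:
Canonical form:  k ∨ m ∨ m ∨ r(r(k ∧ k ∧ m ∧ p, k ∧ k ∧ k ∧ m), k ∧ q ∨ m ∧ p ∨ m ∧ p ∧ p ∨ t(m, k)) ∨ t(t(t(q, m), r(k, q)), m ∧ m ∧ p ∧ p ∨ p ∨ p ∨ p ∨ p ∨ p ∧ q)
R2 matches:  uses k, m, m;  v := r(r(k ∧ k ∧ m ∧ p, k ∧ k ∧ k ∧ m), k ∧ q ∨ m ∧ p ∨ m ∧ p ∧ p ∨ t(m, k)) ∨ t(t(t(q, m), r(k, q)), m ∧ m ∧ p ∧ p ∨ p ∨ p ∨ p ∨ p ∨ p ∧ q)
The variable takes the whole remainder — replace the entire application.
Giving:  r(r(k ∧ k ∧ m ∧ p, k ∧ k ∧ k ∧ m), k ∧ q ∨ m ∧ p ∨ m ∧ p ∧ p ∨ t(m, k)) ∨ t(t(t(q, m), r(k, q)), m ∧ m ∧ p ∧ p ∨ p ∨ p ∨ p ∨ p ∨ p ∧ q)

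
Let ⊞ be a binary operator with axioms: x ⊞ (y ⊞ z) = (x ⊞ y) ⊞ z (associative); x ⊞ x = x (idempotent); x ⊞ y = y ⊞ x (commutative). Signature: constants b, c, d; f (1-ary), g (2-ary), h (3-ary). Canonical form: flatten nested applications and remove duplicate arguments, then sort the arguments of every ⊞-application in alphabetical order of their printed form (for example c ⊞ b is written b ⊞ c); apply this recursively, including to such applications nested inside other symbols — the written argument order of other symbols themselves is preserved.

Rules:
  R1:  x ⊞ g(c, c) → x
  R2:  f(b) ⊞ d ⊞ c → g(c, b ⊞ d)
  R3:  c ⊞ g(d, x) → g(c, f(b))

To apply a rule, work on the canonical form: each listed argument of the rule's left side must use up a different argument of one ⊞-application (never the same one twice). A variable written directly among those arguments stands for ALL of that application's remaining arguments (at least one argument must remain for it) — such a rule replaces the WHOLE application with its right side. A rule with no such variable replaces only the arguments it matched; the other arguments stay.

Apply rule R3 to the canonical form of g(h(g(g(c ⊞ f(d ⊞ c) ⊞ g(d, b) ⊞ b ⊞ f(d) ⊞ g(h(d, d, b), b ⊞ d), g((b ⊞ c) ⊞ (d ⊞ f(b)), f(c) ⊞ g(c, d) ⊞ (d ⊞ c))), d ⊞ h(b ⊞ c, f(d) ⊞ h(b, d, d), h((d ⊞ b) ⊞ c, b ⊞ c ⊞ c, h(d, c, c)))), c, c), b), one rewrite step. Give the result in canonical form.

Canonical form:  g(h(g(g(b ⊞ c ⊞ f(c ⊞ d) ⊞ f(d) ⊞ g(d, b) ⊞ g(h(d, d, b), b ⊞ d), g(b ⊞ c ⊞ d ⊞ f(b), c ⊞ d ⊞ f(c) ⊞ g(c, d))), d ⊞ h(b ⊞ c, f(d) ⊞ h(b, d, d), h(b ⊞ c ⊞ d, b ⊞ c, h(d, c, c)))), c, c), b)
R3 matches:  uses c, g(d, b);  x := b
Giving:  g(h(g(g(b ⊞ f(c ⊞ d) ⊞ f(d) ⊞ g(c, f(b)) ⊞ g(h(d, d, b), b ⊞ d), g(b ⊞ c ⊞ d ⊞ f(b), c ⊞ d ⊞ f(c) ⊞ g(c, d))), d ⊞ h(b ⊞ c, f(d) ⊞ h(b, d, d), h(b ⊞ c ⊞ d, b ⊞ c, h(d, c, c)))), c, c), b)

Answer: g(h(g(g(b ⊞ f(c ⊞ d) ⊞ f(d) ⊞ g(c, f(b)) ⊞ g(h(d, d, b), b ⊞ d), g(b ⊞ c ⊞ d ⊞ f(b), c ⊞ d ⊞ f(c) ⊞ g(c, d))), d ⊞ h(b ⊞ c, f(d) ⊞ h(b, d, d), h(b ⊞ c ⊞ d, b ⊞ c, h(d, c, c)))), c, c), b)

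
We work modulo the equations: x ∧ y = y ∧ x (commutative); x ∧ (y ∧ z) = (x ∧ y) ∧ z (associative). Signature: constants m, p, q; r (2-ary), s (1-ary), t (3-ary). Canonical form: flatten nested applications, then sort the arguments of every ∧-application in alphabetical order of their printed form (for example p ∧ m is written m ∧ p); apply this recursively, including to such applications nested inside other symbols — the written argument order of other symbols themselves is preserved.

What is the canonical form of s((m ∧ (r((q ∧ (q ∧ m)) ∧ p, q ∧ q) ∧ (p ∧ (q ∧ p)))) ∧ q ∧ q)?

Answer: s(m ∧ p ∧ p ∧ q ∧ q ∧ q ∧ r(m ∧ p ∧ q ∧ q, q ∧ q))

Derivation:
Work inside:  (m ∧ (r((q ∧ (q ∧ m)) ∧ p, q ∧ q) ∧ (p ∧ (q ∧ p)))) ∧ q ∧ q
Un-nest:  m ∧ r((q ∧ (q ∧ m)) ∧ p, q ∧ q) ∧ p ∧ q ∧ p ∧ q ∧ q
Canonicalize subterm:  r((q ∧ (q ∧ m)) ∧ p, q ∧ q)  →  r(m ∧ p ∧ q ∧ q, q ∧ q)
Order the arguments:  m ∧ p ∧ p ∧ q ∧ q ∧ q ∧ r(m ∧ p ∧ q ∧ q, q ∧ q)
Rebuild:  s(m ∧ p ∧ p ∧ q ∧ q ∧ q ∧ r(m ∧ p ∧ q ∧ q, q ∧ q))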